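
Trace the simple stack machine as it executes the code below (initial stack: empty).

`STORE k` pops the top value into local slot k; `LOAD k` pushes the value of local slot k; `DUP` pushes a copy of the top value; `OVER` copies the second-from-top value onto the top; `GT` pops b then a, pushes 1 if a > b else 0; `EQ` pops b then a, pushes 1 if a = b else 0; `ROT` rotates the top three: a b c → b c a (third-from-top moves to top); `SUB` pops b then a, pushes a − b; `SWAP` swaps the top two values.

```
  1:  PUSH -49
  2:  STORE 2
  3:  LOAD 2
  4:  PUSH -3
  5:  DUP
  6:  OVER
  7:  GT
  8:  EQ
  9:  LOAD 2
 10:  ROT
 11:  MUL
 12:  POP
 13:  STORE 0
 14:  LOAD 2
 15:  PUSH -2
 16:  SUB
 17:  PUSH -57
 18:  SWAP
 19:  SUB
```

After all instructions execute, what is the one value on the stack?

-10

PUSH -49  -49
STORE 2   (empty)
LOAD 2    -49
PUSH -3   -49 -3
DUP       -49 -3 -3
OVER      -49 -3 -3 -3
GT        -49 -3 0
EQ        -49 0
LOAD 2    -49 0 -49
ROT       0 -49 -49
MUL       0 2401
POP       0
STORE 0   (empty)
LOAD 2    -49
PUSH -2   -49 -2
SUB       -47
PUSH -57  -47 -57
SWAP      -57 -47
SUB       -10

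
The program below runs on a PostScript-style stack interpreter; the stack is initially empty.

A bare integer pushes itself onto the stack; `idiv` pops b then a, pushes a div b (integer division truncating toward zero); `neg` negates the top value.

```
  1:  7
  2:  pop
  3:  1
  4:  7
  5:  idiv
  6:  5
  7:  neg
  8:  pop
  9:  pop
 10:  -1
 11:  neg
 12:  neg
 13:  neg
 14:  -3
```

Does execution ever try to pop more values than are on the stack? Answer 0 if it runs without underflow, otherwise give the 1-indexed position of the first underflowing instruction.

7    -> [7]
pop  -> []
1    -> [1]
7    -> [1, 7]
idiv -> [0]
5    -> [0, 5]
neg  -> [0, -5]
pop  -> [0]
pop  -> []
-1   -> [-1]
neg  -> [1]
neg  -> [-1]
neg  -> [1]
-3   -> [1, -3]

0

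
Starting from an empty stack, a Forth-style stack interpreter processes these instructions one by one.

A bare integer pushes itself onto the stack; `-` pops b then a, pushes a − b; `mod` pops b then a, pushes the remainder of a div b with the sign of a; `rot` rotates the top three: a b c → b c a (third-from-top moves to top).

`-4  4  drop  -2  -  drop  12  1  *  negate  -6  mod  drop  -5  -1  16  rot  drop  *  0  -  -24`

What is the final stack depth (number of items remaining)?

2

-4     → [-4]
4      → [-4, 4]
drop   → [-4]
-2     → [-4, -2]
-      → [-2]
drop   → []
12     → [12]
1      → [12, 1]
*      → [12]
negate → [-12]
-6     → [-12, -6]
mod    → [0]
drop   → []
-5     → [-5]
-1     → [-5, -1]
16     → [-5, -1, 16]
rot    → [-1, 16, -5]
drop   → [-1, 16]
*      → [-16]
0      → [-16, 0]
-      → [-16]
-24    → [-16, -24]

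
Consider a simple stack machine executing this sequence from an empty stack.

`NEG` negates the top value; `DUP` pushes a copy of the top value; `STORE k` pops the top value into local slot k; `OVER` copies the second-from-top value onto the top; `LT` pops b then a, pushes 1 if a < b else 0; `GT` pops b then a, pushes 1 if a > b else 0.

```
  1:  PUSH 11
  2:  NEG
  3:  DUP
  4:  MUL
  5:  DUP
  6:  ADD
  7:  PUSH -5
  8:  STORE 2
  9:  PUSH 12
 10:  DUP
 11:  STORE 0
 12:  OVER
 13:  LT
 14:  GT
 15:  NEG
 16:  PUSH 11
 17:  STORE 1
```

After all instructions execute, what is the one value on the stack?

-1

PUSH 11 -> 11
NEG     -> -11
DUP     -> -11 -11
MUL     -> 121
DUP     -> 121 121
ADD     -> 242
PUSH -5 -> 242 -5
STORE 2 -> 242
PUSH 12 -> 242 12
DUP     -> 242 12 12
STORE 0 -> 242 12
OVER    -> 242 12 242
LT      -> 242 1
GT      -> 1
NEG     -> -1
PUSH 11 -> -1 11
STORE 1 -> -1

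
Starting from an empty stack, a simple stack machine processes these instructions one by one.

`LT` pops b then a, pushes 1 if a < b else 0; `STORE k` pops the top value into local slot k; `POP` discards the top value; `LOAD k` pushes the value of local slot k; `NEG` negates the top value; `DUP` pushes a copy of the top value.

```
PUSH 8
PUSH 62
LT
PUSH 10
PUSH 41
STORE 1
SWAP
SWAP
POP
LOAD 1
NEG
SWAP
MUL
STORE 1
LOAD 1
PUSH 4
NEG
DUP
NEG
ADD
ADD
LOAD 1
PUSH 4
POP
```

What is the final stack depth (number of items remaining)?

PUSH 8  : [8]
PUSH 62 : [8, 62]
LT      : [1]
PUSH 10 : [1, 10]
PUSH 41 : [1, 10, 41]
STORE 1 : [1, 10]
SWAP    : [10, 1]
SWAP    : [1, 10]
POP     : [1]
LOAD 1  : [1, 41]
NEG     : [1, -41]
SWAP    : [-41, 1]
MUL     : [-41]
STORE 1 : []
LOAD 1  : [-41]
PUSH 4  : [-41, 4]
NEG     : [-41, -4]
DUP     : [-41, -4, -4]
NEG     : [-41, -4, 4]
ADD     : [-41, 0]
ADD     : [-41]
LOAD 1  : [-41, -41]
PUSH 4  : [-41, -41, 4]
POP     : [-41, -41]

2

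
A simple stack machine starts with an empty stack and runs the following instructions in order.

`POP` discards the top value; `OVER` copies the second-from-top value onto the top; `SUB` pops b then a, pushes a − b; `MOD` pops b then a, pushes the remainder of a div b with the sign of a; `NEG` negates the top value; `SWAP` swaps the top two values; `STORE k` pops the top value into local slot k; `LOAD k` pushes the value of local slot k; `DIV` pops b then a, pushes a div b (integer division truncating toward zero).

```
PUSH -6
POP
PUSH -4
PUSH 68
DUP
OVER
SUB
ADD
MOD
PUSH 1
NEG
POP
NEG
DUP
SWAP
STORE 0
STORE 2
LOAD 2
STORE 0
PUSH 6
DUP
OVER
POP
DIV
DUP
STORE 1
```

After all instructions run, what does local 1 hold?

PUSH -6  -6
POP      (empty)
PUSH -4  -4
PUSH 68  -4 68
DUP      -4 68 68
OVER     -4 68 68 68
SUB      -4 68 0
ADD      -4 68
MOD      -4
PUSH 1   -4 1
NEG      -4 -1
POP      -4
NEG      4
DUP      4 4
SWAP     4 4
STORE 0  4
STORE 2  (empty)
LOAD 2   4
STORE 0  (empty)
PUSH 6   6
DUP      6 6
OVER     6 6 6
POP      6 6
DIV      1
DUP      1 1
STORE 1  1

1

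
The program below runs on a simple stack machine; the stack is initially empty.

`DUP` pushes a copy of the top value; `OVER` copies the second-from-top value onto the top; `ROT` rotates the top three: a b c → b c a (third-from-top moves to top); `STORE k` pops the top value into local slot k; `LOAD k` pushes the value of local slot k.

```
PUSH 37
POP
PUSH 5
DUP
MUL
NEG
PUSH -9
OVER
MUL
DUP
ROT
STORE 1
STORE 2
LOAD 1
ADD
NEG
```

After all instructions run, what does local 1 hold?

PUSH 37 → 37
POP     → (empty)
PUSH 5  → 5
DUP     → 5 5
MUL     → 25
NEG     → -25
PUSH -9 → -25 -9
OVER    → -25 -9 -25
MUL     → -25 225
DUP     → -25 225 225
ROT     → 225 225 -25
STORE 1 → 225 225
STORE 2 → 225
LOAD 1  → 225 -25
ADD     → 200
NEG     → -200

-25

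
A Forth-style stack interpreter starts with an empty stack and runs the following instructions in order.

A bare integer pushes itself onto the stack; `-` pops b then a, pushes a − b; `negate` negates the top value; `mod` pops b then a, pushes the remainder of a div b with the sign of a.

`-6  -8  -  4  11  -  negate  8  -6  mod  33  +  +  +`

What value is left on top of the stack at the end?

44

-6     -> -6
-8     -> -6 -8
-      -> 2
4      -> 2 4
11     -> 2 4 11
-      -> 2 -7
negate -> 2 7
8      -> 2 7 8
-6     -> 2 7 8 -6
mod    -> 2 7 2
33     -> 2 7 2 33
+      -> 2 7 35
+      -> 2 42
+      -> 44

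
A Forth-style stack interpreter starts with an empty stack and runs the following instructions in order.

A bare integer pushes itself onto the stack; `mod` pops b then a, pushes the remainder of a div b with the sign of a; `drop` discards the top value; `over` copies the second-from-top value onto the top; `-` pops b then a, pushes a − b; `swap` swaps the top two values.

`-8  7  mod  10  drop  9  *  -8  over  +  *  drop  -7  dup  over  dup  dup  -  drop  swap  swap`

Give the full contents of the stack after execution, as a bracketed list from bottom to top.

-8   → [-8]
7    → [-8, 7]
mod  → [-1]
10   → [-1, 10]
drop → [-1]
9    → [-1, 9]
*    → [-9]
-8   → [-9, -8]
over → [-9, -8, -9]
+    → [-9, -17]
*    → [153]
drop → []
-7   → [-7]
dup  → [-7, -7]
over → [-7, -7, -7]
dup  → [-7, -7, -7, -7]
dup  → [-7, -7, -7, -7, -7]
-    → [-7, -7, -7, 0]
drop → [-7, -7, -7]
swap → [-7, -7, -7]
swap → [-7, -7, -7]

[-7, -7, -7]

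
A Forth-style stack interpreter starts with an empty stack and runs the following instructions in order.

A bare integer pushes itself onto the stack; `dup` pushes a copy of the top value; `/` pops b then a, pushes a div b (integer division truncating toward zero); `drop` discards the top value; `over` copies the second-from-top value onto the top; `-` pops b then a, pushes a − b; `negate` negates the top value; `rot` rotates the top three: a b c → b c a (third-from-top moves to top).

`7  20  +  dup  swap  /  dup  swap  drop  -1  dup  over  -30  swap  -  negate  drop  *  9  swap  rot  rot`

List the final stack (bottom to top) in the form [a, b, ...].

7      : [7]
20     : [7, 20]
+      : [27]
dup    : [27, 27]
swap   : [27, 27]
/      : [1]
dup    : [1, 1]
swap   : [1, 1]
drop   : [1]
-1     : [1, -1]
dup    : [1, -1, -1]
over   : [1, -1, -1, -1]
-30    : [1, -1, -1, -1, -30]
swap   : [1, -1, -1, -30, -1]
-      : [1, -1, -1, -29]
negate : [1, -1, -1, 29]
drop   : [1, -1, -1]
*      : [1, 1]
9      : [1, 1, 9]
swap   : [1, 9, 1]
rot    : [9, 1, 1]
rot    : [1, 1, 9]

[1, 1, 9]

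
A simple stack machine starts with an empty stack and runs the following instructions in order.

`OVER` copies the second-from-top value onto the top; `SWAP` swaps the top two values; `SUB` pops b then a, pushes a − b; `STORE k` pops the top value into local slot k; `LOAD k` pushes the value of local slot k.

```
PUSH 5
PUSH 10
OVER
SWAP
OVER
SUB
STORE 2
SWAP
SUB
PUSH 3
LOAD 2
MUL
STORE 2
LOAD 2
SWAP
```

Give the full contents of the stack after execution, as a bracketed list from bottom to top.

[15, 0]

PUSH 5  : 5
PUSH 10 : 5 10
OVER    : 5 10 5
SWAP    : 5 5 10
OVER    : 5 5 10 5
SUB     : 5 5 5
STORE 2 : 5 5
SWAP    : 5 5
SUB     : 0
PUSH 3  : 0 3
LOAD 2  : 0 3 5
MUL     : 0 15
STORE 2 : 0
LOAD 2  : 0 15
SWAP    : 15 0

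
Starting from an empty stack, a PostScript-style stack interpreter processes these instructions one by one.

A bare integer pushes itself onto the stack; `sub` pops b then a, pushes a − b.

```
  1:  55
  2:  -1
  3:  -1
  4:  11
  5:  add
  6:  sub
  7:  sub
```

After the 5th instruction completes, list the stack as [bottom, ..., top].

55  : 55
-1  : 55 -1
-1  : 55 -1 -1
11  : 55 -1 -1 11
add : 55 -1 10

[55, -1, 10]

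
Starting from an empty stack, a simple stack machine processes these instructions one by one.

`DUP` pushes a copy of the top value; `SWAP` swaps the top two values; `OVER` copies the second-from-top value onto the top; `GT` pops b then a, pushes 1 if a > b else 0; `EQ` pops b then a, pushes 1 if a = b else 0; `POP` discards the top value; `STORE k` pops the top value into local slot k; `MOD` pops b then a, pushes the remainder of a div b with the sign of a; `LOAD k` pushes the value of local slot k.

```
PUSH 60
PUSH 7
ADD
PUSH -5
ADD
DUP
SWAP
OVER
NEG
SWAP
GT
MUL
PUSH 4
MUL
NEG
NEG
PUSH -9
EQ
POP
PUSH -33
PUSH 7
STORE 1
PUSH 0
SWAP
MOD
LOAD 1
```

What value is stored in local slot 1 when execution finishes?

PUSH 60  -> 60
PUSH 7   -> 60 7
ADD      -> 67
PUSH -5  -> 67 -5
ADD      -> 62
DUP      -> 62 62
SWAP     -> 62 62
OVER     -> 62 62 62
NEG      -> 62 62 -62
SWAP     -> 62 -62 62
GT       -> 62 0
MUL      -> 0
PUSH 4   -> 0 4
MUL      -> 0
NEG      -> 0
NEG      -> 0
PUSH -9  -> 0 -9
EQ       -> 0
POP      -> (empty)
PUSH -33 -> -33
PUSH 7   -> -33 7
STORE 1  -> -33
PUSH 0   -> -33 0
SWAP     -> 0 -33
MOD      -> 0
LOAD 1   -> 0 7

7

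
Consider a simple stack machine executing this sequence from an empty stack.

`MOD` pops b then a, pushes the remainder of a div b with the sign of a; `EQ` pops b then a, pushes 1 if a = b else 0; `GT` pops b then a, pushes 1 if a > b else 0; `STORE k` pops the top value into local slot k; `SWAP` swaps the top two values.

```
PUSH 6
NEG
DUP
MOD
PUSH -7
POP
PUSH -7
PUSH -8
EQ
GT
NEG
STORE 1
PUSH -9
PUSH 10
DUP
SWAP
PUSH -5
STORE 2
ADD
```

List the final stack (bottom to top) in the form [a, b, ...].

PUSH 6  : 6
NEG     : -6
DUP     : -6 -6
MOD     : 0
PUSH -7 : 0 -7
POP     : 0
PUSH -7 : 0 -7
PUSH -8 : 0 -7 -8
EQ      : 0 0
GT      : 0
NEG     : 0
STORE 1 : (empty)
PUSH -9 : -9
PUSH 10 : -9 10
DUP     : -9 10 10
SWAP    : -9 10 10
PUSH -5 : -9 10 10 -5
STORE 2 : -9 10 10
ADD     : -9 20

[-9, 20]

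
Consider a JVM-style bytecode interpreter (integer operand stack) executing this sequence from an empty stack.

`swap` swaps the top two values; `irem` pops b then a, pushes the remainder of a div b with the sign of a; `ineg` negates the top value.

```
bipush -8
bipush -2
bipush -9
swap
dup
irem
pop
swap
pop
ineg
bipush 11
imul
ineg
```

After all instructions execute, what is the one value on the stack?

bipush -8  [-8]
bipush -2  [-8, -2]
bipush -9  [-8, -2, -9]
swap       [-8, -9, -2]
dup        [-8, -9, -2, -2]
irem       [-8, -9, 0]
pop        [-8, -9]
swap       [-9, -8]
pop        [-9]
ineg       [9]
bipush 11  [9, 11]
imul       [99]
ineg       [-99]

-99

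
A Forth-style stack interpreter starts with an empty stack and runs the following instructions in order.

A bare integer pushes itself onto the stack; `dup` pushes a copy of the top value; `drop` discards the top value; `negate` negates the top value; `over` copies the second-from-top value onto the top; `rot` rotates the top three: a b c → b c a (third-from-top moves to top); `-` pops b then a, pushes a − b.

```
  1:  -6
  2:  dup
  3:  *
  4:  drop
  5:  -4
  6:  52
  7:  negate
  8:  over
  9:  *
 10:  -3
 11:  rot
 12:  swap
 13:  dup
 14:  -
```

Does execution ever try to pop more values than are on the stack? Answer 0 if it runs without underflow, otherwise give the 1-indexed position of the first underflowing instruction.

0

-6     -> -6
dup    -> -6 -6
*      -> 36
drop   -> (empty)
-4     -> -4
52     -> -4 52
negate -> -4 -52
over   -> -4 -52 -4
*      -> -4 208
-3     -> -4 208 -3
rot    -> 208 -3 -4
swap   -> 208 -4 -3
dup    -> 208 -4 -3 -3
-      -> 208 -4 0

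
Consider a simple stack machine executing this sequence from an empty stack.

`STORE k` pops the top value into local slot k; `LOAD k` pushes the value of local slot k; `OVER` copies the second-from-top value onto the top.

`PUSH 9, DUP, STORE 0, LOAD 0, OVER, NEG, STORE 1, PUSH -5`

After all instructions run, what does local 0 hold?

PUSH 9  → [9]
DUP     → [9, 9]
STORE 0 → [9]
LOAD 0  → [9, 9]
OVER    → [9, 9, 9]
NEG     → [9, 9, -9]
STORE 1 → [9, 9]
PUSH -5 → [9, 9, -5]

9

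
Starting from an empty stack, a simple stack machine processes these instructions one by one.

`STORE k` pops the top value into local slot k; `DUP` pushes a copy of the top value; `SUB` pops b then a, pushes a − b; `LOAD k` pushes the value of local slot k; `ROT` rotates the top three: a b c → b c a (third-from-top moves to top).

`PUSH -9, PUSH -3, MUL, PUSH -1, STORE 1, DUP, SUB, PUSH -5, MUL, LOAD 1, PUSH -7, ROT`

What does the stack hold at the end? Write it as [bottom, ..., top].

PUSH -9  [-9]
PUSH -3  [-9, -3]
MUL      [27]
PUSH -1  [27, -1]
STORE 1  [27]
DUP      [27, 27]
SUB      [0]
PUSH -5  [0, -5]
MUL      [0]
LOAD 1   [0, -1]
PUSH -7  [0, -1, -7]
ROT      [-1, -7, 0]

[-1, -7, 0]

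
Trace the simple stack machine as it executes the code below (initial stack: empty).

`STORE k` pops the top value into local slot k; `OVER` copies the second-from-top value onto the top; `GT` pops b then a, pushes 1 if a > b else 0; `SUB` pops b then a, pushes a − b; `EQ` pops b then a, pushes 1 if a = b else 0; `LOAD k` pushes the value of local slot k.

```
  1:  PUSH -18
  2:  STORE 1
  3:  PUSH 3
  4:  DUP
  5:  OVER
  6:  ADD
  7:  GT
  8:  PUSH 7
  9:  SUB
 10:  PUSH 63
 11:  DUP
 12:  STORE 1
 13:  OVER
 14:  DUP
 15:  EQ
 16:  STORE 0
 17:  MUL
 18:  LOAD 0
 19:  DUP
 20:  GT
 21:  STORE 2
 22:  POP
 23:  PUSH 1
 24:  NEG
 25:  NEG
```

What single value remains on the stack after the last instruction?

PUSH -18 -> [-18]
STORE 1  -> []
PUSH 3   -> [3]
DUP      -> [3, 3]
OVER     -> [3, 3, 3]
ADD      -> [3, 6]
GT       -> [0]
PUSH 7   -> [0, 7]
SUB      -> [-7]
PUSH 63  -> [-7, 63]
DUP      -> [-7, 63, 63]
STORE 1  -> [-7, 63]
OVER     -> [-7, 63, -7]
DUP      -> [-7, 63, -7, -7]
EQ       -> [-7, 63, 1]
STORE 0  -> [-7, 63]
MUL      -> [-441]
LOAD 0   -> [-441, 1]
DUP      -> [-441, 1, 1]
GT       -> [-441, 0]
STORE 2  -> [-441]
POP      -> []
PUSH 1   -> [1]
NEG      -> [-1]
NEG      -> [1]

1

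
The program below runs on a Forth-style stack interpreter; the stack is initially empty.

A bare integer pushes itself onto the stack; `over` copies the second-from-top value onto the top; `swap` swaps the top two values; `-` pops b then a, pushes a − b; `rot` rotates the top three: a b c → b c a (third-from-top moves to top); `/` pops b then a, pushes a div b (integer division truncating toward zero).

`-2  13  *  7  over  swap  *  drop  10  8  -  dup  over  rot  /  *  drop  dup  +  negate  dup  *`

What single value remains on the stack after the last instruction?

-2     → [-2]
13     → [-2, 13]
*      → [-26]
7      → [-26, 7]
over   → [-26, 7, -26]
swap   → [-26, -26, 7]
*      → [-26, -182]
drop   → [-26]
10     → [-26, 10]
8      → [-26, 10, 8]
-      → [-26, 2]
dup    → [-26, 2, 2]
over   → [-26, 2, 2, 2]
rot    → [-26, 2, 2, 2]
/      → [-26, 2, 1]
*      → [-26, 2]
drop   → [-26]
dup    → [-26, -26]
+      → [-52]
negate → [52]
dup    → [52, 52]
*      → [2704]

2704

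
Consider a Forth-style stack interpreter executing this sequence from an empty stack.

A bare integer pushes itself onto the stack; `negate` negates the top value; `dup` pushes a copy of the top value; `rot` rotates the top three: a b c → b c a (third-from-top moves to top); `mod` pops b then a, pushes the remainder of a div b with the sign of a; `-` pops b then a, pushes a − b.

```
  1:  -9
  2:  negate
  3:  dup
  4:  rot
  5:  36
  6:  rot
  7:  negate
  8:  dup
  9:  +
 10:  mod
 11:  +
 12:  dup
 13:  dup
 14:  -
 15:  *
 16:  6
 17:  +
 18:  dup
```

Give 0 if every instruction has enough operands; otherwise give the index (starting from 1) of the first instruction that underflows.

4

-9     : -9
negate : 9
dup    : 9 9
rot  — needs 3 operands, stack has 2 → underflow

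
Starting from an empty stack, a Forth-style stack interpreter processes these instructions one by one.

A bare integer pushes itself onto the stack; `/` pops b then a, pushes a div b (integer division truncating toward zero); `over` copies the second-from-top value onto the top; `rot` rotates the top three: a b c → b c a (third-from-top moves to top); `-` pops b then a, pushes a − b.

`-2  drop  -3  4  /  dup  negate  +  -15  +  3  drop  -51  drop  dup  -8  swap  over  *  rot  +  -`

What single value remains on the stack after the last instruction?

-2      -2
drop    (empty)
-3      -3
4       -3 4
/       0
dup     0 0
negate  0 0
+       0
-15     0 -15
+       -15
3       -15 3
drop    -15
-51     -15 -51
drop    -15
dup     -15 -15
-8      -15 -15 -8
swap    -15 -8 -15
over    -15 -8 -15 -8
*       -15 -8 120
rot     -8 120 -15
+       -8 105
-       -113

-113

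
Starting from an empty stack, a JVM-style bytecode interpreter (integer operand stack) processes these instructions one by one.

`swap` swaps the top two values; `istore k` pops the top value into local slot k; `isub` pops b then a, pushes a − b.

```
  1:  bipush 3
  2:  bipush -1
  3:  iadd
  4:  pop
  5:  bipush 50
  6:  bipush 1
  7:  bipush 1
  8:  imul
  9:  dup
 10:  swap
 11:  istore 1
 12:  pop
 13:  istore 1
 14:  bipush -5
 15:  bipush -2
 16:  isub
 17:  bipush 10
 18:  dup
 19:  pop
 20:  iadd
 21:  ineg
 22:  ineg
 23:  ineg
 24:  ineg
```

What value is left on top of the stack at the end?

bipush 3  → [3]
bipush -1 → [3, -1]
iadd      → [2]
pop       → []
bipush 50 → [50]
bipush 1  → [50, 1]
bipush 1  → [50, 1, 1]
imul      → [50, 1]
dup       → [50, 1, 1]
swap      → [50, 1, 1]
istore 1  → [50, 1]
pop       → [50]
istore 1  → []
bipush -5 → [-5]
bipush -2 → [-5, -2]
isub      → [-3]
bipush 10 → [-3, 10]
dup       → [-3, 10, 10]
pop       → [-3, 10]
iadd      → [7]
ineg      → [-7]
ineg      → [7]
ineg      → [-7]
ineg      → [7]

7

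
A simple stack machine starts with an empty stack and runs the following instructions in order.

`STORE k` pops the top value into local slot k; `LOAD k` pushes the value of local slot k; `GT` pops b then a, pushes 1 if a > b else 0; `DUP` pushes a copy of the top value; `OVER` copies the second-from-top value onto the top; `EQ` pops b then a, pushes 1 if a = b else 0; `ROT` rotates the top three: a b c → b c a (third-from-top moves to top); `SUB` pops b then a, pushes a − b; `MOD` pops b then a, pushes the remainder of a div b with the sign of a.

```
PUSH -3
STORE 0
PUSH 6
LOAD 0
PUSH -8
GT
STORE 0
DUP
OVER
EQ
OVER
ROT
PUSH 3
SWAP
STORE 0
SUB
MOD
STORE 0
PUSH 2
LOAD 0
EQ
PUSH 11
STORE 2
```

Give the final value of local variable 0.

1

PUSH -3 -> [-3]
STORE 0 -> []
PUSH 6  -> [6]
LOAD 0  -> [6, -3]
PUSH -8 -> [6, -3, -8]
GT      -> [6, 1]
STORE 0 -> [6]
DUP     -> [6, 6]
OVER    -> [6, 6, 6]
EQ      -> [6, 1]
OVER    -> [6, 1, 6]
ROT     -> [1, 6, 6]
PUSH 3  -> [1, 6, 6, 3]
SWAP    -> [1, 6, 3, 6]
STORE 0 -> [1, 6, 3]
SUB     -> [1, 3]
MOD     -> [1]
STORE 0 -> []
PUSH 2  -> [2]
LOAD 0  -> [2, 1]
EQ      -> [0]
PUSH 11 -> [0, 11]
STORE 2 -> [0]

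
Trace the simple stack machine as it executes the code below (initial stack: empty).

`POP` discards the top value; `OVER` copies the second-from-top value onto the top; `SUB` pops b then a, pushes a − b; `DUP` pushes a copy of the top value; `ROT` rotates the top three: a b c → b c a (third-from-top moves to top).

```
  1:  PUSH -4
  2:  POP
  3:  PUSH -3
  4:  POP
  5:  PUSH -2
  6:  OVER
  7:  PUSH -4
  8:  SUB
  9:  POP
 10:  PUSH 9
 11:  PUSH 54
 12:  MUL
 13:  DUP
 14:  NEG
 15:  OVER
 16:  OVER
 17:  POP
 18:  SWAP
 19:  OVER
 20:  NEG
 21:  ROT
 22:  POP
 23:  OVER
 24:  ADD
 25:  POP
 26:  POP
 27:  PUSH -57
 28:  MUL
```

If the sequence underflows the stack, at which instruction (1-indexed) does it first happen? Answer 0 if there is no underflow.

PUSH -4 → -4
POP     → (empty)
PUSH -3 → -3
POP     → (empty)
PUSH -2 → -2
OVER  — needs 2 operands, stack has 1 → underflow

6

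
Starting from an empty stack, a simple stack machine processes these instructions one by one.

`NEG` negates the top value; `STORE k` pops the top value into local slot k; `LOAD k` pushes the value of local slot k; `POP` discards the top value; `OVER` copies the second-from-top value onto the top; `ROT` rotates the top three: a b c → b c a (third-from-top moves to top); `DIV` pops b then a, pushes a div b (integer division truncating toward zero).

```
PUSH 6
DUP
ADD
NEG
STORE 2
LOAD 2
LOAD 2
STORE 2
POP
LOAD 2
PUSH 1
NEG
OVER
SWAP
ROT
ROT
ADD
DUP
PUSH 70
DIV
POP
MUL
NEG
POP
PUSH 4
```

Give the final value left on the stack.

PUSH 6   [6]
DUP      [6, 6]
ADD      [12]
NEG      [-12]
STORE 2  []
LOAD 2   [-12]
LOAD 2   [-12, -12]
STORE 2  [-12]
POP      []
LOAD 2   [-12]
PUSH 1   [-12, 1]
NEG      [-12, -1]
OVER     [-12, -1, -12]
SWAP     [-12, -12, -1]
ROT      [-12, -1, -12]
ROT      [-1, -12, -12]
ADD      [-1, -24]
DUP      [-1, -24, -24]
PUSH 70  [-1, -24, -24, 70]
DIV      [-1, -24, 0]
POP      [-1, -24]
MUL      [24]
NEG      [-24]
POP      []
PUSH 4   [4]

4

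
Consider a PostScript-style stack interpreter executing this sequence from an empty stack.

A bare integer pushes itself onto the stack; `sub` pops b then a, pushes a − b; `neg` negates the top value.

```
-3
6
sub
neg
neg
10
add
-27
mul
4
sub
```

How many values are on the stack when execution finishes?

-3  → -3
6   → -3 6
sub → -9
neg → 9
neg → -9
10  → -9 10
add → 1
-27 → 1 -27
mul → -27
4   → -27 4
sub → -31

1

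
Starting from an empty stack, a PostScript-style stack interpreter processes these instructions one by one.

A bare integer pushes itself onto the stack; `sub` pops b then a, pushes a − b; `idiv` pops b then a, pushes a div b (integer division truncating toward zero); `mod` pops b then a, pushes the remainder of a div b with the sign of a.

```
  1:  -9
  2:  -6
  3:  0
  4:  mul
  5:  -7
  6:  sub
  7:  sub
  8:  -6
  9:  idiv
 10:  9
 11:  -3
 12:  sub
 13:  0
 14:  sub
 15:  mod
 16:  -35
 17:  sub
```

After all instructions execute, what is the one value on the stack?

-9   : -9
-6   : -9 -6
0    : -9 -6 0
mul  : -9 0
-7   : -9 0 -7
sub  : -9 7
sub  : -16
-6   : -16 -6
idiv : 2
9    : 2 9
-3   : 2 9 -3
sub  : 2 12
0    : 2 12 0
sub  : 2 12
mod  : 2
-35  : 2 -35
sub  : 37

37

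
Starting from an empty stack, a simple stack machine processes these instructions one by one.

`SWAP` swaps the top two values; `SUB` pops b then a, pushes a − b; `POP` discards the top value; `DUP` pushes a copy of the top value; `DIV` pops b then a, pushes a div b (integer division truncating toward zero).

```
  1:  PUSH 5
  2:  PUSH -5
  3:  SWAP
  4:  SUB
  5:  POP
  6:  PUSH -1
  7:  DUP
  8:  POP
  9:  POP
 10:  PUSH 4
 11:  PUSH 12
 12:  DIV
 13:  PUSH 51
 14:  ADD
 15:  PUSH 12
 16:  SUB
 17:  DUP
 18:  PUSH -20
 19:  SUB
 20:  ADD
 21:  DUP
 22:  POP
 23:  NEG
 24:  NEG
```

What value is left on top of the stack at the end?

98

PUSH 5    5
PUSH -5   5 -5
SWAP      -5 5
SUB       -10
POP       (empty)
PUSH -1   -1
DUP       -1 -1
POP       -1
POP       (empty)
PUSH 4    4
PUSH 12   4 12
DIV       0
PUSH 51   0 51
ADD       51
PUSH 12   51 12
SUB       39
DUP       39 39
PUSH -20  39 39 -20
SUB       39 59
ADD       98
DUP       98 98
POP       98
NEG       -98
NEG       98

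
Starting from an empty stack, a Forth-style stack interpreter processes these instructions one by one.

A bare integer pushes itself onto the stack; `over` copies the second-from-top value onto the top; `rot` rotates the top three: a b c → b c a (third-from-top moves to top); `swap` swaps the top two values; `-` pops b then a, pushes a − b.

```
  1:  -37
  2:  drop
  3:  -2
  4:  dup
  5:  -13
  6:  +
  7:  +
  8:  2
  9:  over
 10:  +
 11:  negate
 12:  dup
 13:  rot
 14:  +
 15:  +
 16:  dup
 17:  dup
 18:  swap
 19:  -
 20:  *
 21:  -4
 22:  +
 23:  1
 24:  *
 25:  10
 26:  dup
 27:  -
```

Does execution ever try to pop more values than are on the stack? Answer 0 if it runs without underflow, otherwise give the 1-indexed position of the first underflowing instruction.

0

-37    → -37
drop   → (empty)
-2     → -2
dup    → -2 -2
-13    → -2 -2 -13
+      → -2 -15
+      → -17
2      → -17 2
over   → -17 2 -17
+      → -17 -15
negate → -17 15
dup    → -17 15 15
rot    → 15 15 -17
+      → 15 -2
+      → 13
dup    → 13 13
dup    → 13 13 13
swap   → 13 13 13
-      → 13 0
*      → 0
-4     → 0 -4
+      → -4
1      → -4 1
*      → -4
10     → -4 10
dup    → -4 10 10
-      → -4 0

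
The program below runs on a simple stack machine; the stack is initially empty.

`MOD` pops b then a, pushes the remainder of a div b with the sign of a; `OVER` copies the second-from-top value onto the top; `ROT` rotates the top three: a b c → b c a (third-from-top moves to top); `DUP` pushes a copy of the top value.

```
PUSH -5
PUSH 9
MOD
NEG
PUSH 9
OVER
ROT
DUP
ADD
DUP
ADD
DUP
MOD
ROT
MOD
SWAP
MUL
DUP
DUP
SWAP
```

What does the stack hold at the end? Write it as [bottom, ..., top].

[0, 0, 0]

PUSH -5  [-5]
PUSH 9   [-5, 9]
MOD      [-5]
NEG      [5]
PUSH 9   [5, 9]
OVER     [5, 9, 5]
ROT      [9, 5, 5]
DUP      [9, 5, 5, 5]
ADD      [9, 5, 10]
DUP      [9, 5, 10, 10]
ADD      [9, 5, 20]
DUP      [9, 5, 20, 20]
MOD      [9, 5, 0]
ROT      [5, 0, 9]
MOD      [5, 0]
SWAP     [0, 5]
MUL      [0]
DUP      [0, 0]
DUP      [0, 0, 0]
SWAP     [0, 0, 0]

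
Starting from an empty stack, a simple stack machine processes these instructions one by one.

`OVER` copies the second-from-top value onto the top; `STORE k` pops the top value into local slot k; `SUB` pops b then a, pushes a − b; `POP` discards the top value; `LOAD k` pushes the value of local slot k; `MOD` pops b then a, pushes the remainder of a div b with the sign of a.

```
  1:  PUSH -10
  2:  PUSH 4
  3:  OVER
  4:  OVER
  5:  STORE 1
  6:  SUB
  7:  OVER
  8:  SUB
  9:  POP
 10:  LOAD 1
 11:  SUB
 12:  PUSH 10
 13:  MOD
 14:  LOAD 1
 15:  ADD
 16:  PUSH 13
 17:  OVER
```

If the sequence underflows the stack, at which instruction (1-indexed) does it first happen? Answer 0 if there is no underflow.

PUSH -10 → [-10]
PUSH 4   → [-10, 4]
OVER     → [-10, 4, -10]
OVER     → [-10, 4, -10, 4]
STORE 1  → [-10, 4, -10]
SUB      → [-10, 14]
OVER     → [-10, 14, -10]
SUB      → [-10, 24]
POP      → [-10]
LOAD 1   → [-10, 4]
SUB      → [-14]
PUSH 10  → [-14, 10]
MOD      → [-4]
LOAD 1   → [-4, 4]
ADD      → [0]
PUSH 13  → [0, 13]
OVER     → [0, 13, 0]

0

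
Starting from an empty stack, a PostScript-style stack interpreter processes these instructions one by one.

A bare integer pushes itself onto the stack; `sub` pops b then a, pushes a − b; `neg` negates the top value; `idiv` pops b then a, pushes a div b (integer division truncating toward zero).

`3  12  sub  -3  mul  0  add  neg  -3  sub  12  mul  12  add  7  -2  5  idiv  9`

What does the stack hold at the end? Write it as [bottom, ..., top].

3    → [3]
12   → [3, 12]
sub  → [-9]
-3   → [-9, -3]
mul  → [27]
0    → [27, 0]
add  → [27]
neg  → [-27]
-3   → [-27, -3]
sub  → [-24]
12   → [-24, 12]
mul  → [-288]
12   → [-288, 12]
add  → [-276]
7    → [-276, 7]
-2   → [-276, 7, -2]
5    → [-276, 7, -2, 5]
idiv → [-276, 7, 0]
9    → [-276, 7, 0, 9]

[-276, 7, 0, 9]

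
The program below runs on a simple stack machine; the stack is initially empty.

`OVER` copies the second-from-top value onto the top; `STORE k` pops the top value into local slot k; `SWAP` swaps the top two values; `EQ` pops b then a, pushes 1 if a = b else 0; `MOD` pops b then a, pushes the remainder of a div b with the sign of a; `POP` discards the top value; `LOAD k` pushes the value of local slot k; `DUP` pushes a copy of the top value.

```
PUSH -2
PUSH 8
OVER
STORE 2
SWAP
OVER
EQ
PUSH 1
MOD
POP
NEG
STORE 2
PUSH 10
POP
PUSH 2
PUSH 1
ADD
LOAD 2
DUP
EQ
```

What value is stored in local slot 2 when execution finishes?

-8

PUSH -2 -> [-2]
PUSH 8  -> [-2, 8]
OVER    -> [-2, 8, -2]
STORE 2 -> [-2, 8]
SWAP    -> [8, -2]
OVER    -> [8, -2, 8]
EQ      -> [8, 0]
PUSH 1  -> [8, 0, 1]
MOD     -> [8, 0]
POP     -> [8]
NEG     -> [-8]
STORE 2 -> []
PUSH 10 -> [10]
POP     -> []
PUSH 2  -> [2]
PUSH 1  -> [2, 1]
ADD     -> [3]
LOAD 2  -> [3, -8]
DUP     -> [3, -8, -8]
EQ      -> [3, 1]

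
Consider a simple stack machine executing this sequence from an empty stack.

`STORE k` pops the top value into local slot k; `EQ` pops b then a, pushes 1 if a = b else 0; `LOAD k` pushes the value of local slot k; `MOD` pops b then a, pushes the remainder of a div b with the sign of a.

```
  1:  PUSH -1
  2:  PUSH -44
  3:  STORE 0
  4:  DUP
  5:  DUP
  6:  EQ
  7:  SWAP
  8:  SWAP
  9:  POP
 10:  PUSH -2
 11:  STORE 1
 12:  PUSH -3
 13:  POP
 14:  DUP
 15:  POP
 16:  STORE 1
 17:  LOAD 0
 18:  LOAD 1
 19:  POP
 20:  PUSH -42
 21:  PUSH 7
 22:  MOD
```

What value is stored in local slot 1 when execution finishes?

-1

PUSH -1  -> -1
PUSH -44 -> -1 -44
STORE 0  -> -1
DUP      -> -1 -1
DUP      -> -1 -1 -1
EQ       -> -1 1
SWAP     -> 1 -1
SWAP     -> -1 1
POP      -> -1
PUSH -2  -> -1 -2
STORE 1  -> -1
PUSH -3  -> -1 -3
POP      -> -1
DUP      -> -1 -1
POP      -> -1
STORE 1  -> (empty)
LOAD 0   -> -44
LOAD 1   -> -44 -1
POP      -> -44
PUSH -42 -> -44 -42
PUSH 7   -> -44 -42 7
MOD      -> -44 0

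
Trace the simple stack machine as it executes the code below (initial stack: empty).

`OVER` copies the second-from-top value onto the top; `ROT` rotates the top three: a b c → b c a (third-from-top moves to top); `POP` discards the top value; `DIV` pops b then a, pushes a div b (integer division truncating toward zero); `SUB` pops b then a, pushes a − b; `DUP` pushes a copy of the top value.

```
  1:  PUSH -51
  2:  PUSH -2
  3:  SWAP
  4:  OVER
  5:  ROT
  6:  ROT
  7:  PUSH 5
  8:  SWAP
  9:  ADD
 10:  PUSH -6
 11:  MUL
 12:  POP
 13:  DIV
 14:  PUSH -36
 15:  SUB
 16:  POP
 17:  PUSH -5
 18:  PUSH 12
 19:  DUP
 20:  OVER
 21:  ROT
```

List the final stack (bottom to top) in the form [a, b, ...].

[-5, 12, 12, 12]

PUSH -51 : -51
PUSH -2  : -51 -2
SWAP     : -2 -51
OVER     : -2 -51 -2
ROT      : -51 -2 -2
ROT      : -2 -2 -51
PUSH 5   : -2 -2 -51 5
SWAP     : -2 -2 5 -51
ADD      : -2 -2 -46
PUSH -6  : -2 -2 -46 -6
MUL      : -2 -2 276
POP      : -2 -2
DIV      : 1
PUSH -36 : 1 -36
SUB      : 37
POP      : (empty)
PUSH -5  : -5
PUSH 12  : -5 12
DUP      : -5 12 12
OVER     : -5 12 12 12
ROT      : -5 12 12 12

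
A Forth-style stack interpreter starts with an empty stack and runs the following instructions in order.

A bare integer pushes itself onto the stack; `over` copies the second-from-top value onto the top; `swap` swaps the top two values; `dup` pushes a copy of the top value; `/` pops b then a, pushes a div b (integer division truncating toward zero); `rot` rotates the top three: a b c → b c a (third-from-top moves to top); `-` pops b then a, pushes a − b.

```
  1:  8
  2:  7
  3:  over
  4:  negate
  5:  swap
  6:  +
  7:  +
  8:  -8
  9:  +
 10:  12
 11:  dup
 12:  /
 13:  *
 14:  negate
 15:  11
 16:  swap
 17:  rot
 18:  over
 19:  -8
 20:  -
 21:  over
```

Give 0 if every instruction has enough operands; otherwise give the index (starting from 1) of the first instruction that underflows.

8      -> [8]
7      -> [8, 7]
over   -> [8, 7, 8]
negate -> [8, 7, -8]
swap   -> [8, -8, 7]
+      -> [8, -1]
+      -> [7]
-8     -> [7, -8]
+      -> [-1]
12     -> [-1, 12]
dup    -> [-1, 12, 12]
/      -> [-1, 1]
*      -> [-1]
negate -> [1]
11     -> [1, 11]
swap   -> [11, 1]
rot  — needs 3 operands, stack has 2 → underflow

17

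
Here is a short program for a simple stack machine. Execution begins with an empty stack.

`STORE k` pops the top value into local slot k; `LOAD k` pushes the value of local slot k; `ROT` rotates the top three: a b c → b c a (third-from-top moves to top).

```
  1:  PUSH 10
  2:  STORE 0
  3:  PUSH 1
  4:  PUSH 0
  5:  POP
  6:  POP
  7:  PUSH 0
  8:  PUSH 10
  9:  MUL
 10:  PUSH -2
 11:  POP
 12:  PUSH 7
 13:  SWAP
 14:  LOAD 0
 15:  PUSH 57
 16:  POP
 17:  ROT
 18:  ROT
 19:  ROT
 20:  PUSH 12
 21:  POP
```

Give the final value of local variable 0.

10

PUSH 10 : 10
STORE 0 : (empty)
PUSH 1  : 1
PUSH 0  : 1 0
POP     : 1
POP     : (empty)
PUSH 0  : 0
PUSH 10 : 0 10
MUL     : 0
PUSH -2 : 0 -2
POP     : 0
PUSH 7  : 0 7
SWAP    : 7 0
LOAD 0  : 7 0 10
PUSH 57 : 7 0 10 57
POP     : 7 0 10
ROT     : 0 10 7
ROT     : 10 7 0
ROT     : 7 0 10
PUSH 12 : 7 0 10 12
POP     : 7 0 10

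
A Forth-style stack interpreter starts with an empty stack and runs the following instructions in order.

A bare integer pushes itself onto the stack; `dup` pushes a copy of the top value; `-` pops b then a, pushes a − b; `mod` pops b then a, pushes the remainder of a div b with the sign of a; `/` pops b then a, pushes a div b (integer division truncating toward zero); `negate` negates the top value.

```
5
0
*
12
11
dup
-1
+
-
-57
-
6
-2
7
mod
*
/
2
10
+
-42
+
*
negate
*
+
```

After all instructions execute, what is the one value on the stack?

-1440

5      : 5
0      : 5 0
*      : 0
12     : 0 12
11     : 0 12 11
dup    : 0 12 11 11
-1     : 0 12 11 11 -1
+      : 0 12 11 10
-      : 0 12 1
-57    : 0 12 1 -57
-      : 0 12 58
6      : 0 12 58 6
-2     : 0 12 58 6 -2
7      : 0 12 58 6 -2 7
mod    : 0 12 58 6 -2
*      : 0 12 58 -12
/      : 0 12 -4
2      : 0 12 -4 2
10     : 0 12 -4 2 10
+      : 0 12 -4 12
-42    : 0 12 -4 12 -42
+      : 0 12 -4 -30
*      : 0 12 120
negate : 0 12 -120
*      : 0 -1440
+      : -1440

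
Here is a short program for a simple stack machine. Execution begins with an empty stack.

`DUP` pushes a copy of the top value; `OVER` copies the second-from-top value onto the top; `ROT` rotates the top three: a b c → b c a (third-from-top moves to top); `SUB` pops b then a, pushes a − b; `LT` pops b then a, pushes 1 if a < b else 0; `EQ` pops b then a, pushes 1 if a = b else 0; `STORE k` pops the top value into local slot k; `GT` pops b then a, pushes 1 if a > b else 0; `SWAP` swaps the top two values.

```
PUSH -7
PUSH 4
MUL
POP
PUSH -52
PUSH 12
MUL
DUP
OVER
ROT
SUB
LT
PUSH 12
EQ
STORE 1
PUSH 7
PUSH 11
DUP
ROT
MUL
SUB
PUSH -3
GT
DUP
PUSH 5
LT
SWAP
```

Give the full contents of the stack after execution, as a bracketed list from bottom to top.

[1, 0]

PUSH -7  -> [-7]
PUSH 4   -> [-7, 4]
MUL      -> [-28]
POP      -> []
PUSH -52 -> [-52]
PUSH 12  -> [-52, 12]
MUL      -> [-624]
DUP      -> [-624, -624]
OVER     -> [-624, -624, -624]
ROT      -> [-624, -624, -624]
SUB      -> [-624, 0]
LT       -> [1]
PUSH 12  -> [1, 12]
EQ       -> [0]
STORE 1  -> []
PUSH 7   -> [7]
PUSH 11  -> [7, 11]
DUP      -> [7, 11, 11]
ROT      -> [11, 11, 7]
MUL      -> [11, 77]
SUB      -> [-66]
PUSH -3  -> [-66, -3]
GT       -> [0]
DUP      -> [0, 0]
PUSH 5   -> [0, 0, 5]
LT       -> [0, 1]
SWAP     -> [1, 0]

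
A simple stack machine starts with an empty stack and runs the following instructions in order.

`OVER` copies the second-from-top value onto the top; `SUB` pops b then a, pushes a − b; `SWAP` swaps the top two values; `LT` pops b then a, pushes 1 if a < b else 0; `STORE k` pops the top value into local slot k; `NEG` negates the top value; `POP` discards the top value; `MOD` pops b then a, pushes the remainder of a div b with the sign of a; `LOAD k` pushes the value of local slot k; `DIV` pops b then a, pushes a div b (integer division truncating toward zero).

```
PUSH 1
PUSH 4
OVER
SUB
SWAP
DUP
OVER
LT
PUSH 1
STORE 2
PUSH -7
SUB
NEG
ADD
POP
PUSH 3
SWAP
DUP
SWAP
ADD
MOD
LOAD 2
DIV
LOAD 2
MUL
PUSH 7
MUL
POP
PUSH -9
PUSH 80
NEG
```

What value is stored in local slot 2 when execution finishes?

PUSH 1  → 1
PUSH 4  → 1 4
OVER    → 1 4 1
SUB     → 1 3
SWAP    → 3 1
DUP     → 3 1 1
OVER    → 3 1 1 1
LT      → 3 1 0
PUSH 1  → 3 1 0 1
STORE 2 → 3 1 0
PUSH -7 → 3 1 0 -7
SUB     → 3 1 7
NEG     → 3 1 -7
ADD     → 3 -6
POP     → 3
PUSH 3  → 3 3
SWAP    → 3 3
DUP     → 3 3 3
SWAP    → 3 3 3
ADD     → 3 6
MOD     → 3
LOAD 2  → 3 1
DIV     → 3
LOAD 2  → 3 1
MUL     → 3
PUSH 7  → 3 7
MUL     → 21
POP     → (empty)
PUSH -9 → -9
PUSH 80 → -9 80
NEG     → -9 -80

1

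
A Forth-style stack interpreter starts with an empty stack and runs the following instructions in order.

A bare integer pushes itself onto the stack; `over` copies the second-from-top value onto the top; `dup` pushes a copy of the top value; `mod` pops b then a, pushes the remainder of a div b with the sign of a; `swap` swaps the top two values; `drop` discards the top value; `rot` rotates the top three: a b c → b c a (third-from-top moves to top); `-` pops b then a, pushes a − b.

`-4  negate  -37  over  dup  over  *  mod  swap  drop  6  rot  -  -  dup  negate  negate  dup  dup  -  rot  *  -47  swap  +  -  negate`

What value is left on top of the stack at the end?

-4     → -4
negate → 4
-37    → 4 -37
over   → 4 -37 4
dup    → 4 -37 4 4
over   → 4 -37 4 4 4
*      → 4 -37 4 16
mod    → 4 -37 4
swap   → 4 4 -37
drop   → 4 4
6      → 4 4 6
rot    → 4 6 4
-      → 4 2
-      → 2
dup    → 2 2
negate → 2 -2
negate → 2 2
dup    → 2 2 2
dup    → 2 2 2 2
-      → 2 2 0
rot    → 2 0 2
*      → 2 0
-47    → 2 0 -47
swap   → 2 -47 0
+      → 2 -47
-      → 49
negate → -49

-49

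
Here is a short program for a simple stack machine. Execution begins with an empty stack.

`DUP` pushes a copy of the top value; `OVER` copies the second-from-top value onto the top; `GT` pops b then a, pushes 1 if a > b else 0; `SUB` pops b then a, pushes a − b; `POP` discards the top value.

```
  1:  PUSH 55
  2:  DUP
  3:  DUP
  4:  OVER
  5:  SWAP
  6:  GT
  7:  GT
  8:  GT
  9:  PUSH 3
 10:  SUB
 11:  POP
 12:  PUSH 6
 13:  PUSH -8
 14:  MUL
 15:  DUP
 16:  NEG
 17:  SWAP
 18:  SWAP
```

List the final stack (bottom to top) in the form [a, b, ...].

PUSH 55 -> [55]
DUP     -> [55, 55]
DUP     -> [55, 55, 55]
OVER    -> [55, 55, 55, 55]
SWAP    -> [55, 55, 55, 55]
GT      -> [55, 55, 0]
GT      -> [55, 1]
GT      -> [1]
PUSH 3  -> [1, 3]
SUB     -> [-2]
POP     -> []
PUSH 6  -> [6]
PUSH -8 -> [6, -8]
MUL     -> [-48]
DUP     -> [-48, -48]
NEG     -> [-48, 48]
SWAP    -> [48, -48]
SWAP    -> [-48, 48]

[-48, 48]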